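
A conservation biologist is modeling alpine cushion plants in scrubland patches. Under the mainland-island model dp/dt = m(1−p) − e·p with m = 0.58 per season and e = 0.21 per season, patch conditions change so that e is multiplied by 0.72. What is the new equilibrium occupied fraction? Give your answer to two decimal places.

0.79

Before: p* = 0.58/(0.58+0.21) = 0.7342.
After: m = 0.58, e = 0.1512; p* = 0.58/0.7312 = 0.7932.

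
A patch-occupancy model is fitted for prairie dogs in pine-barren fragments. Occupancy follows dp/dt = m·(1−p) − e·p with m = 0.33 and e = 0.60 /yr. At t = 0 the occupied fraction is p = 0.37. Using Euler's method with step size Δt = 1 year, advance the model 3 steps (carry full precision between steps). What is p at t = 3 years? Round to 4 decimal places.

Update rule: p ← p + [m·(1−p) − e·p]·Δt with Δt = 1.
step 1: Δp = -0.01410, p = 0.35590
step 2: Δp = -0.00099, p = 0.35491
step 3: Δp = -0.00007, p = 0.35484

0.3548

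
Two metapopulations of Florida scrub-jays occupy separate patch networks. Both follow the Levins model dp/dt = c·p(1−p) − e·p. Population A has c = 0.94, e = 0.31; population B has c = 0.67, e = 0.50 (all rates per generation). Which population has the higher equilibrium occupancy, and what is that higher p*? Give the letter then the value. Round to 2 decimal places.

A: p*_A = 1 − 0.31/0.94 = 0.6702.
B: p*_B = 1 − 0.50/0.67 = 0.2537.
A is higher at 0.6702.

A, 0.67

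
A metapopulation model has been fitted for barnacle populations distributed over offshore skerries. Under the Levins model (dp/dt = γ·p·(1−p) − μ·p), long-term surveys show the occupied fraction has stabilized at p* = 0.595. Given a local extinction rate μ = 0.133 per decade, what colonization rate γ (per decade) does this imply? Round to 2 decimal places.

At equilibrium γ(1−p*) = μ, so γ = μ/(1−p*).
γ = 0.133/(1 − 0.595) = 0.133/0.4050 = 0.3284.

0.33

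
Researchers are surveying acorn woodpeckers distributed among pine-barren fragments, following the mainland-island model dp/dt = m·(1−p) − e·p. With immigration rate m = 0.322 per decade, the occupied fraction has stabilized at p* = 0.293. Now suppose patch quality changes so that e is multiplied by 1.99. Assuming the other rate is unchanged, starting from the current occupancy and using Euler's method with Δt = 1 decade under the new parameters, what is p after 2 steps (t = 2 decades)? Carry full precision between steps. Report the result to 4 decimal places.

0.2633

Balance m(1−p*) = e·p* gives e = m(1−p*)/p* = 0.322×0.70700/0.29300 = 0.77698.
Starting from p₀ = 0.29300; update p ← p + (dp/dt)·Δt with the new parameters.
step 1: Δp = -0.22538, p = 0.06762
step 2: Δp = +0.19567, p = 0.26329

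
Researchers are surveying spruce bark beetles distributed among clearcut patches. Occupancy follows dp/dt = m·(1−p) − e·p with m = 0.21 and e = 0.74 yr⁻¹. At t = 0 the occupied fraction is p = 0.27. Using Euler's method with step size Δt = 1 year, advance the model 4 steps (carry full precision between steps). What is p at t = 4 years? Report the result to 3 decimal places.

Update rule: p ← p + [m·(1−p) − e·p]·Δt with Δt = 1.
step 1: Δp = -0.04650, p = 0.22350
step 2: Δp = -0.00233, p = 0.22117
step 3: Δp = -0.00012, p = 0.22106
step 4: Δp = -0.00001, p = 0.22105

0.221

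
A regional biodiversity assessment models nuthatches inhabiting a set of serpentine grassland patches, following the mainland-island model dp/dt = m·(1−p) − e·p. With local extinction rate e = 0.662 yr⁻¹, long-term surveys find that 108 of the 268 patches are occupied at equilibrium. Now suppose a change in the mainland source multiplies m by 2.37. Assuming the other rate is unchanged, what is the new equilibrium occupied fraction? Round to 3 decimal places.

0.615

Observed p* = 108/268 = 0.40299.
Balance m(1−p*) = e·p* gives m = e·p*/(1−p*) = 0.662×0.40299/0.59701 = 0.44686.
New p* = m/(m+e) = 1.05906/(1.05906+0.66200) = 0.61535.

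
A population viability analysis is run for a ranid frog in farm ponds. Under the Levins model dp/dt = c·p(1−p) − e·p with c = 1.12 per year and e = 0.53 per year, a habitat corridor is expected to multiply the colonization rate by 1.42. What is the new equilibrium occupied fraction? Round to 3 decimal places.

0.667

Before: p* = 1 − 0.53/1.12 = 0.5268.
After the change, c = 1.5904, e = 0.53, so p* = 1 − 0.53/1.5904 = 0.6668.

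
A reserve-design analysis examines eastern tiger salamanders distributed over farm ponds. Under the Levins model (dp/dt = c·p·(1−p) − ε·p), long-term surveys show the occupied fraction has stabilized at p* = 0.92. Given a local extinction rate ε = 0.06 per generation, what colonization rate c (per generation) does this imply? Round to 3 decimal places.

0.750

At equilibrium c(1−p*) = ε, so c = ε/(1−p*).
c = 0.06/(1 − 0.92) = 0.06/0.0800 = 0.7500.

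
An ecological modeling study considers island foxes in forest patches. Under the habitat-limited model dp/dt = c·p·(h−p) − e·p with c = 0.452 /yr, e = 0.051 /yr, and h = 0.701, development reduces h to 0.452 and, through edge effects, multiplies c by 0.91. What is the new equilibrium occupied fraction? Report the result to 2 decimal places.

Before: p* = h − e/c = 0.701 − 0.051/0.452 = 0.701 − 0.1128 = 0.5882.
After: c = 0.41132, e = 0.051, h = 0.452; p* = 0.452 − 0.051/0.41132 = 0.3280.

0.33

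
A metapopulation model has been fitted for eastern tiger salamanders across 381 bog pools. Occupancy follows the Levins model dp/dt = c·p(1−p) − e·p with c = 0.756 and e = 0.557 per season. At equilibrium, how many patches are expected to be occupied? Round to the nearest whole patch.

100

p* = 1 − e/c = 1 − 0.557/0.756 = 0.2632.
Expected occupied patches = N × p* = 381 × 0.2632 = 100.29 ≈ 100.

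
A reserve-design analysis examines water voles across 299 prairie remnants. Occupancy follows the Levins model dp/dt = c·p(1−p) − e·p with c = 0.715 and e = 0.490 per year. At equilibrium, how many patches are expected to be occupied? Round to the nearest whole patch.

p* = 1 − e/c = 1 − 0.490/0.715 = 0.3147.
Expected occupied patches = N × p* = 299 × 0.3147 = 94.09 ≈ 94.

94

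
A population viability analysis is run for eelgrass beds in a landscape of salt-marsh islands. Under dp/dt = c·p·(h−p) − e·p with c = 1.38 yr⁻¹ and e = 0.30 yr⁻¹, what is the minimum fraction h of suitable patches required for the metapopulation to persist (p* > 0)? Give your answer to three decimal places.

0.217

p* = h − e/c is positive only when h > e/c.
h_min = e/c = 0.30/1.38 = 0.2174.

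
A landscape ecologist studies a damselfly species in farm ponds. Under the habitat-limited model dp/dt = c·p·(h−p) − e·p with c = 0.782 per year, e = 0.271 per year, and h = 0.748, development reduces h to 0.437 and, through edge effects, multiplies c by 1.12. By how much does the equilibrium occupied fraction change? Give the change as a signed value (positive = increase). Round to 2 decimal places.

Before: p* = h − e/c = 0.748 − 0.271/0.782 = 0.748 − 0.3465 = 0.4015.
After: c = 0.87584, e = 0.271, h = 0.437; p* = 0.437 − 0.271/0.87584 = 0.1276.
Δp* = 0.1276 − 0.4015 = -0.2739.

-0.27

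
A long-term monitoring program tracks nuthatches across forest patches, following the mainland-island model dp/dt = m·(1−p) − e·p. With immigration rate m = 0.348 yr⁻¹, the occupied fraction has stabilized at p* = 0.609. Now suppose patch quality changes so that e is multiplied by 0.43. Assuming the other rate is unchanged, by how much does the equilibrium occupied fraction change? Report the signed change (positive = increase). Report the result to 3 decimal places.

0.175

Balance m(1−p*) = e·p* gives e = m(1−p*)/p* = 0.348×0.39100/0.60900 = 0.22343.
New p* = m/(m+e) = 0.34800/(0.34800+0.09607) = 0.78366.
Δp* = 0.78366 − 0.60900 = +0.17466.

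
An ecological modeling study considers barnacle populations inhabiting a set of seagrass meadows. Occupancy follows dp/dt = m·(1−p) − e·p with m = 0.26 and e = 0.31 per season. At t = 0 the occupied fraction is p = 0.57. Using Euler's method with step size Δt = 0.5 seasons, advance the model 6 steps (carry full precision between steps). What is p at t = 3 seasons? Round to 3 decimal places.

0.471

Update rule: p ← p + [m·(1−p) − e·p]·Δt with Δt = 0.5.
step 1: Δp = -0.03245, p = 0.53755
step 2: Δp = -0.02320, p = 0.51435
step 3: Δp = -0.01659, p = 0.49776
step 4: Δp = -0.01186, p = 0.48590
step 5: Δp = -0.00848, p = 0.47742
step 6: Δp = -0.00606, p = 0.47135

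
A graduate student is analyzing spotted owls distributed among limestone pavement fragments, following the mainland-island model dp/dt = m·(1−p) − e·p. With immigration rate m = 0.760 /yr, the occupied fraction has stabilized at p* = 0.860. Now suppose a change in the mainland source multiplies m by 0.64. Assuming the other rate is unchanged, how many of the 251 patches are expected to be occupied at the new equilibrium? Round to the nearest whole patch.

Balance m(1−p*) = e·p* gives e = m(1−p*)/p* = 0.760×0.14000/0.86000 = 0.12372.
New p* = m/(m+e) = 0.48640/(0.48640+0.12372) = 0.79722.
Expected occupied = 251 × 0.79722 = 200.10 ≈ 200.

200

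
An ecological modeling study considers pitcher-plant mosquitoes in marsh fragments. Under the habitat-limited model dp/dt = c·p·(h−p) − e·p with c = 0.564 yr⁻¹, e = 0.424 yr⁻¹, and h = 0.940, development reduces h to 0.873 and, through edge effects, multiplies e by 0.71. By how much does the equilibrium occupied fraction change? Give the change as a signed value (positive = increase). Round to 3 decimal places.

0.151

Before: p* = h − e/c = 0.940 − 0.424/0.564 = 0.940 − 0.7518 = 0.1882.
After: c = 0.564, e = 0.30104, h = 0.873; p* = 0.873 − 0.30104/0.564 = 0.3392.
Δp* = 0.3392 − 0.1882 = +0.1510.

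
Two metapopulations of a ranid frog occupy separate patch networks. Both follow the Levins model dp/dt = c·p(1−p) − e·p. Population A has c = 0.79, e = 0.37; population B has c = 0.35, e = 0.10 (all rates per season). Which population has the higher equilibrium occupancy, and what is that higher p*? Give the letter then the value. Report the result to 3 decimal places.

B, 0.714

A: p*_A = 1 − 0.37/0.79 = 0.5316.
B: p*_B = 1 − 0.10/0.35 = 0.7143.
B is higher at 0.7143.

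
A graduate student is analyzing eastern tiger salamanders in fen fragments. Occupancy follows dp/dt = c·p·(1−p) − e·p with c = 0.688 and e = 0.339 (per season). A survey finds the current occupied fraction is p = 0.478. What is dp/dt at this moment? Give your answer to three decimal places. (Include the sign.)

Colonization term: c·p·(1−p) = 0.688×0.478×0.5220 = 0.17167.
Extinction term: e·p = 0.16204.
dp/dt = 0.17167 − 0.16204 = 0.00963.

0.010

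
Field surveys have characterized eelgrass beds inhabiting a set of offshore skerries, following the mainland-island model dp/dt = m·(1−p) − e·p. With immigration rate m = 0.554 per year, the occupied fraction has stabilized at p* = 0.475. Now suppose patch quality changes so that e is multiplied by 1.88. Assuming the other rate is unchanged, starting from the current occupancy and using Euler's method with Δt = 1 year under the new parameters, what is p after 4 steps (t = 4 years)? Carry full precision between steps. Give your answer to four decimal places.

0.3620

Balance m(1−p*) = e·p* gives e = m(1−p*)/p* = 0.554×0.52500/0.47500 = 0.61232.
Starting from p₀ = 0.47500; update p ← p + (dp/dt)·Δt with the new parameters.
  1  |  dp/dt·Δt = -0.255948  |  p_1 = 0.219052
  2  |  dp/dt·Δt = +0.180483  |  p_2 = 0.399535
  3  |  dp/dt·Δt = -0.127268  |  p_3 = 0.272267
  4  |  dp/dt·Δt = +0.089744  |  p_4 = 0.362010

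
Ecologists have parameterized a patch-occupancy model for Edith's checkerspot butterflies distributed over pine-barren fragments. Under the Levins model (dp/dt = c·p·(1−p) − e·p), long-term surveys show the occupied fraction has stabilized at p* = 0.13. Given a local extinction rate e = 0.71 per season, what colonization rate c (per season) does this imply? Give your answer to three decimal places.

0.816

At equilibrium c(1−p*) = e, so c = e/(1−p*).
c = 0.71/(1 − 0.13) = 0.71/0.8700 = 0.8161.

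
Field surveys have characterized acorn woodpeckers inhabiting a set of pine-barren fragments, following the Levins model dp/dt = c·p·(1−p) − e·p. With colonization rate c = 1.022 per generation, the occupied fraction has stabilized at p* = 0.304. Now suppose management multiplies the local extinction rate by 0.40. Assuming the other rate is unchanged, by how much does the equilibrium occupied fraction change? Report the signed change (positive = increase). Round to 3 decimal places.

0.418

Balance c(1−p*) = e gives e = 1.022×(1 − 0.30400) = 0.71131.
New p* = 1 − e/c = 1 − 0.28452/1.02200 = 0.72160.
Δp* = 0.72160 − 0.30400 = +0.41760.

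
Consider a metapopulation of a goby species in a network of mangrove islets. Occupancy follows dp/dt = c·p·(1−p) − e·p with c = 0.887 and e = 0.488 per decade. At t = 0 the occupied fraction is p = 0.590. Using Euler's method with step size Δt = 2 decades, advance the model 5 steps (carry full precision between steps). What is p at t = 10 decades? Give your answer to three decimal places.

Update rule: p ← p + [c·p·(1−p) − e·p]·Δt with Δt = 2.
t = 2: p = 0.59000 + (-0.14671) = 0.44329
t = 4: p = 0.44329 + (+0.00514) = 0.44843
t = 6: p = 0.44843 + (+0.00111) = 0.44955
t = 8: p = 0.44955 + (+0.00023) = 0.44977
t = 10: p = 0.44977 + (+0.00005) = 0.44982

0.450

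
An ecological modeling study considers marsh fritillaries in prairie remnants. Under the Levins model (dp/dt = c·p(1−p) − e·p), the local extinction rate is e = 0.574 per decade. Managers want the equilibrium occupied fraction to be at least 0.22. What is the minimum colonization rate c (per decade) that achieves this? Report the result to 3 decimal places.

0.736

p* = 1 − e/c ≥ 0.22 requires e/c ≤ 0.7800, i.e. c ≥ e/0.7800.
c_min = 0.574/0.7800 = 0.7359.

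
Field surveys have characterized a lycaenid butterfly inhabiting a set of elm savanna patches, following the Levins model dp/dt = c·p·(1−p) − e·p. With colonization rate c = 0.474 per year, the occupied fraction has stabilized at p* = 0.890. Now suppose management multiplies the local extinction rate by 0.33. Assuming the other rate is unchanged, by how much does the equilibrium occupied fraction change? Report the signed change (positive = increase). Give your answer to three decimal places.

Balance c(1−p*) = e gives e = 0.474×(1 − 0.89000) = 0.05214.
New p* = 1 − e/c = 1 − 0.01721/0.47400 = 0.96369.
Δp* = 0.96369 − 0.89000 = +0.07369.

0.074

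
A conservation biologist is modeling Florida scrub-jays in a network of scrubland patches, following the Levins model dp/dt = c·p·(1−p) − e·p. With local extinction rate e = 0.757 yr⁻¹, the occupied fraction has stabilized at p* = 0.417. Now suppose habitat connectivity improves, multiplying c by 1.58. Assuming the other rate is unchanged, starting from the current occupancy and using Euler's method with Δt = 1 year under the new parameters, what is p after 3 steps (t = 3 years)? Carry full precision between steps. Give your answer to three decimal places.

0.629

Balance c(1−p*) = e gives c = e/(1 − 0.41700) = 0.757/0.58300 = 1.29846.
Starting from p₀ = 0.41700; update p ← p + (dp/dt)·Δt with the new parameters.
step 1: Δp = +0.18309, p = 0.60009
step 2: Δp = +0.03807, p = 0.63816
step 3: Δp = -0.00936, p = 0.62880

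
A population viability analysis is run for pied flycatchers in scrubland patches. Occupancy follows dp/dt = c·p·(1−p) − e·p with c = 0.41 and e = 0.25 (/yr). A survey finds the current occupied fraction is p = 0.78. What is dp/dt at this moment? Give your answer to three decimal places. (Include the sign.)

Colonization term: c·p·(1−p) = 0.41×0.78×0.2200 = 0.07036.
Extinction term: e·p = 0.19500.
dp/dt = 0.07036 − 0.19500 = -0.12464.

-0.125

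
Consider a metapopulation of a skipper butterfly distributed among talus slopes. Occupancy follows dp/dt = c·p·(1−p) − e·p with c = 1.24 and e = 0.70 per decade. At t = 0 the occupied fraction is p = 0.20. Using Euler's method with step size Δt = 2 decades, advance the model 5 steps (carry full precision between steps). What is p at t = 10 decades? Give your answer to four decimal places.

Update rule: p ← p + [c·p·(1−p) − e·p]·Δt with Δt = 2.
step 1: Δp = +0.11680, p = 0.31680
step 2: Δp = +0.09325, p = 0.41005
step 3: Δp = +0.02587, p = 0.43591
step 4: Δp = -0.00047, p = 0.43545
step 5: Δp = +0.00004, p = 0.43549

0.4355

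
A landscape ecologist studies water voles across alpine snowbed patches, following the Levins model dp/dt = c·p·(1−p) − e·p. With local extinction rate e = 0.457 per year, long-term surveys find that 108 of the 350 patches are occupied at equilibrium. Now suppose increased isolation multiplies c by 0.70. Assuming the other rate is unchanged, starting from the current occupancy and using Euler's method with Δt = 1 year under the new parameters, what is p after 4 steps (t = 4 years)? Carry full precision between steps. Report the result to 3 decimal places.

0.191

Observed p* = 108/350 = 0.30857.
Balance c(1−p*) = e gives c = e/(1 − 0.30857) = 0.457/0.69143 = 0.66095.
Starting from p₀ = 0.30857; update p ← p + (dp/dt)·Δt with the new parameters.
  1  |  dp/dt·Δt = -0.042305  |  p_1 = 0.266266
  2  |  dp/dt·Δt = -0.031293  |  p_2 = 0.234973
  3  |  dp/dt·Δt = -0.024214  |  p_3 = 0.210759
  4  |  dp/dt·Δt = -0.019357  |  p_4 = 0.191402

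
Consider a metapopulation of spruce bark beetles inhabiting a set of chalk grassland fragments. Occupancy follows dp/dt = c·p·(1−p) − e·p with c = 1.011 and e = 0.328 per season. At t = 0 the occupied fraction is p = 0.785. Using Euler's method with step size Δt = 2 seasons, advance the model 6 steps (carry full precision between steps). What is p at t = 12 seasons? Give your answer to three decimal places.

0.676

Update rule: p ← p + [c·p·(1−p) − e·p]·Δt with Δt = 2.
step 1: Δp = -0.17370, p = 0.61130
step 2: Δp = +0.07944, p = 0.69074
step 3: Δp = -0.02119, p = 0.66955
step 4: Δp = +0.00815, p = 0.67770
step 5: Δp = -0.00292, p = 0.67478
step 6: Δp = +0.00108, p = 0.67586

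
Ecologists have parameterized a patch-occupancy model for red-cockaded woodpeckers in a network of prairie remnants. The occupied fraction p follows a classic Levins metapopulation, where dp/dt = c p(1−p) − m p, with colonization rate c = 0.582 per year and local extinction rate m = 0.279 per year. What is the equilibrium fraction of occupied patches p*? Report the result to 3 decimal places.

At equilibrium, colonization balances extinction: c·p*·(1−p*) = m·p*.
So p* = 1 − m/c = 1 − 0.279/0.582 = 1 − 0.4794 = 0.5206.

0.521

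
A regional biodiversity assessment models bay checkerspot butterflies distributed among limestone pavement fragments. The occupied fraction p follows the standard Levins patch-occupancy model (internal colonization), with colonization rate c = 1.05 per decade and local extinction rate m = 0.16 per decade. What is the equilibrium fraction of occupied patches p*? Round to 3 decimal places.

At equilibrium, colonization balances extinction: c·p*·(1−p*) = m·p*.
So p* = 1 − m/c = 1 − 0.16/1.05 = 1 − 0.1524 = 0.8476.

0.848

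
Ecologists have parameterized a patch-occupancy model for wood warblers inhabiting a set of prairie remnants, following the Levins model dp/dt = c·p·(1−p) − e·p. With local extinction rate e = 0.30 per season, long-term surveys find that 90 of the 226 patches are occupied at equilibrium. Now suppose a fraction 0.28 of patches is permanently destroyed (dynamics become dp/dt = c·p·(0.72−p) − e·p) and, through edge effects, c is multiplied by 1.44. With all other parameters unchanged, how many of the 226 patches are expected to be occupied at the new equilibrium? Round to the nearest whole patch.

68

Observed p* = 90/226 = 0.39823.
Balance c(1−p*) = e gives c = e/(1 − 0.39823) = 0.30/0.60177 = 0.49853.
New p* = 0.72 − e/c = 0.72 − 0.30000/0.71788 = 0.30210.
Expected occupied = 226 × 0.30210 = 68.27 ≈ 68.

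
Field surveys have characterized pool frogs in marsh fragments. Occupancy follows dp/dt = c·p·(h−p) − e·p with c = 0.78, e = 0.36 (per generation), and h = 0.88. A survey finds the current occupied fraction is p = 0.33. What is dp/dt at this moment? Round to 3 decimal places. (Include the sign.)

0.023

Colonization term: c·p·(h−p) = 0.78×0.33×0.5500 = 0.14157.
Extinction term: e·p = 0.11880.
dp/dt = 0.14157 − 0.11880 = 0.02277.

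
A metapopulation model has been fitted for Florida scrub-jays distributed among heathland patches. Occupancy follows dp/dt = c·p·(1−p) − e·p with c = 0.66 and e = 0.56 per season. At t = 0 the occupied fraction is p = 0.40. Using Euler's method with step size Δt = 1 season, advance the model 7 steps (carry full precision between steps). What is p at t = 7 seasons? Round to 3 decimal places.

0.209

Update rule: p ← p + [c·p·(1−p) − e·p]·Δt with Δt = 1.
  1  |  dp/dt·Δt = -0.065600  |  p_1 = 0.334400
  2  |  dp/dt·Δt = -0.040363  |  p_2 = 0.294037
  3  |  dp/dt·Δt = -0.027658  |  p_3 = 0.266378
  4  |  dp/dt·Δt = -0.020194  |  p_4 = 0.246184
  5  |  dp/dt·Δt = -0.015382  |  p_5 = 0.230802
  6  |  dp/dt·Δt = -0.012078  |  p_6 = 0.218724
  7  |  dp/dt·Δt = -0.009702  |  p_7 = 0.209022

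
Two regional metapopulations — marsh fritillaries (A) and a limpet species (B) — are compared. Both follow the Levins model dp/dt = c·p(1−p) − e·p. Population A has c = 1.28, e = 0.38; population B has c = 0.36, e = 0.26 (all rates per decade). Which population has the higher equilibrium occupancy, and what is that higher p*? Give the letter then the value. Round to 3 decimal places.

A: p*_A = 1 − 0.38/1.28 = 0.7031.
B: p*_B = 1 − 0.26/0.36 = 0.2778.
A is higher at 0.7031.

A, 0.703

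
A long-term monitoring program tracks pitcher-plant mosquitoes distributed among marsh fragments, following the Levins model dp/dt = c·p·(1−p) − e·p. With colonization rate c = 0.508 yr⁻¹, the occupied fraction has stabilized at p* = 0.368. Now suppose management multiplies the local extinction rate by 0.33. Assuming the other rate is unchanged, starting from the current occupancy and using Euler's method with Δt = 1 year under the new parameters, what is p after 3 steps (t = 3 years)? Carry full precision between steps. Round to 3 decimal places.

0.596

Balance c(1−p*) = e gives e = 0.508×(1 − 0.36800) = 0.32106.
Starting from p₀ = 0.36800; update p ← p + (dp/dt)·Δt with the new parameters.
p: 0.36800 → 0.44716  (Δp = +0.07916)
p: 0.44716 → 0.52537  (Δp = +0.07821)
p: 0.52537 → 0.59638  (Δp = +0.07101)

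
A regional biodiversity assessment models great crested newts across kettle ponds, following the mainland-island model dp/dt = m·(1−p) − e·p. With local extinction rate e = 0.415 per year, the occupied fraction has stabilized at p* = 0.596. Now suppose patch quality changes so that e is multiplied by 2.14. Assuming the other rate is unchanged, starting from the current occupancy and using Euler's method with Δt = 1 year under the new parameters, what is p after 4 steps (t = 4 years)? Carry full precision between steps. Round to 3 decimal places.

0.420

Balance m(1−p*) = e·p* gives m = e·p*/(1−p*) = 0.415×0.59600/0.40400 = 0.61223.
Starting from p₀ = 0.59600; update p ← p + (dp/dt)·Δt with the new parameters.
  1  |  dp/dt·Δt = -0.281968  |  p_1 = 0.314032
  2  |  dp/dt·Δt = +0.141076  |  p_2 = 0.455109
  3  |  dp/dt·Δt = -0.070584  |  p_3 = 0.384524
  4  |  dp/dt·Δt = +0.035315  |  p_4 = 0.419840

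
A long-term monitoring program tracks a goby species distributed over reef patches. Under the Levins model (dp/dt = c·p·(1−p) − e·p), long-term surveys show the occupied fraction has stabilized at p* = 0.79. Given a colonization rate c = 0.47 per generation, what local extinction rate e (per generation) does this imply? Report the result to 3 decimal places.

At equilibrium c(1−p*) = e.
e = 0.47 × (1 − 0.79) = 0.47 × 0.2100 = 0.0987.

0.099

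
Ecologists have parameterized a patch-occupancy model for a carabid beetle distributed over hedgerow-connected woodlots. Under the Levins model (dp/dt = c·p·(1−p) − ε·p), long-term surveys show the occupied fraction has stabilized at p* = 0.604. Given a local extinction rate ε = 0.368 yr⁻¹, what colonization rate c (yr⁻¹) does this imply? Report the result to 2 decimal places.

At equilibrium c(1−p*) = ε, so c = ε/(1−p*).
c = 0.368/(1 − 0.604) = 0.368/0.3960 = 0.9293.

0.93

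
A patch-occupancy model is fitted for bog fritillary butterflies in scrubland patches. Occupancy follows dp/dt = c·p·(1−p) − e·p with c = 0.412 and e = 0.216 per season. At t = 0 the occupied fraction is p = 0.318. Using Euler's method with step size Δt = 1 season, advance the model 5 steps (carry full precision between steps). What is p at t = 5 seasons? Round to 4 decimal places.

Update rule: p ← p + [c·p·(1−p) − e·p]·Δt with Δt = 1.
p: 0.31800 → 0.33866  (Δp = +0.02066)
p: 0.33866 → 0.35779  (Δp = +0.01912)
p: 0.35779 → 0.37517  (Δp = +0.01739)
p: 0.37517 → 0.39072  (Δp = +0.01554)
p: 0.39072 → 0.40440  (Δp = +0.01368)

0.4044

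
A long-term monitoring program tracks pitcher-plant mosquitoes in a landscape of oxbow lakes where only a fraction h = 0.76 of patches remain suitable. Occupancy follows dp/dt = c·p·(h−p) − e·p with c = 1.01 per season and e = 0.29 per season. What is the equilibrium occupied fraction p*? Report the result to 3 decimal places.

Setting dp/dt = 0 and dividing by p* gives c·(h−p*) = e.
So p* = h − e/c = 0.76 − 0.29/1.01 = 0.76 − 0.2871 = 0.4729.

0.473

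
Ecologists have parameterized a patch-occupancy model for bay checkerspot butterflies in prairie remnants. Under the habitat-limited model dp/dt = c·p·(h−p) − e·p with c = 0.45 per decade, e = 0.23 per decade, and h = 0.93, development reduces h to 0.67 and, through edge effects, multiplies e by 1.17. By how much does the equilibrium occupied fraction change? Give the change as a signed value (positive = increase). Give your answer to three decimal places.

-0.347

Before: p* = h − e/c = 0.93 − 0.23/0.45 = 0.93 − 0.5111 = 0.4189.
After: c = 0.45, e = 0.2691, h = 0.67; p* = 0.67 − 0.2691/0.45 = 0.0720.
Δp* = 0.0720 − 0.4189 = -0.3469.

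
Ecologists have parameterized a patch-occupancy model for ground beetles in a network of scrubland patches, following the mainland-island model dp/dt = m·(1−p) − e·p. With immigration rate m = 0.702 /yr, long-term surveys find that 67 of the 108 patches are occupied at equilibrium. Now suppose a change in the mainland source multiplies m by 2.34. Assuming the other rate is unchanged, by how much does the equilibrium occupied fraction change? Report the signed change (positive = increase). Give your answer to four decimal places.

Observed p* = 67/108 = 0.62037.
Balance m(1−p*) = e·p* gives e = m(1−p*)/p* = 0.702×0.37963/0.62037 = 0.42958.
New p* = m/(m+e) = 1.64268/(1.64268+0.42958) = 0.79270.
Δp* = 0.79270 − 0.62037 = +0.17233.

0.1723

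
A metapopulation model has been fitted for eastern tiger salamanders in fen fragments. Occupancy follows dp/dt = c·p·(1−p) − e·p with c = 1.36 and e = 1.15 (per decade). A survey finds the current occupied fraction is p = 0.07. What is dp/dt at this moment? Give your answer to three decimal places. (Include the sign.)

0.008

Colonization term: c·p·(1−p) = 1.36×0.07×0.9300 = 0.08854.
Extinction term: e·p = 0.08050.
dp/dt = 0.08854 − 0.08050 = 0.00804.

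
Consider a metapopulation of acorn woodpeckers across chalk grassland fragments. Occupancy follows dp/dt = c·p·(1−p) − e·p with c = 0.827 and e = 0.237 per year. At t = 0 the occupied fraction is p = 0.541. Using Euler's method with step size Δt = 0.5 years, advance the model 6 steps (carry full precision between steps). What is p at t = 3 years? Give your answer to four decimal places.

Update rule: p ← p + [c·p·(1−p) − e·p]·Δt with Δt = 0.5.
  1  |  dp/dt·Δt = +0.038571  |  p_1 = 0.579571
  2  |  dp/dt·Δt = +0.032078  |  p_2 = 0.611649
  3  |  dp/dt·Δt = +0.025740  |  p_3 = 0.637389
  4  |  dp/dt·Δt = +0.020039  |  p_4 = 0.657428
  5  |  dp/dt·Δt = +0.015222  |  p_5 = 0.672650
  6  |  dp/dt·Δt = +0.011340  |  p_6 = 0.683990

0.6840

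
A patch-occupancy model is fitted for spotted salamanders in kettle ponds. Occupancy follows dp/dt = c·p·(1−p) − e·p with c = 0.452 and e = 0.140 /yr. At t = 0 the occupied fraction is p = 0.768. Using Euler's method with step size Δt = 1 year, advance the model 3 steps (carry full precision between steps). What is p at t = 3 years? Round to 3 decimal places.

0.713

Update rule: p ← p + [c·p·(1−p) − e·p]·Δt with Δt = 1.
  1  |  dp/dt·Δt = -0.026984  |  p_1 = 0.741016
  2  |  dp/dt·Δt = -0.016998  |  p_2 = 0.724017
  3  |  dp/dt·Δt = -0.011046  |  p_3 = 0.712972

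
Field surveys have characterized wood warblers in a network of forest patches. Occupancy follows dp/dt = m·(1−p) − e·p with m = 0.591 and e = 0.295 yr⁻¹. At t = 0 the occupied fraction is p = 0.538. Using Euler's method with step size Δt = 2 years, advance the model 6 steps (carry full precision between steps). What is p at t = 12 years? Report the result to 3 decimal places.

0.640

Update rule: p ← p + [m·(1−p) − e·p]·Δt with Δt = 2.
  1  |  dp/dt·Δt = +0.228664  |  p_1 = 0.766664
  2  |  dp/dt·Δt = -0.176529  |  p_2 = 0.590135
  3  |  dp/dt·Δt = +0.136280  |  p_3 = 0.726415
  4  |  dp/dt·Δt = -0.105208  |  p_4 = 0.621207
  5  |  dp/dt·Δt = +0.081221  |  p_5 = 0.702428
  6  |  dp/dt·Δt = -0.062702  |  p_6 = 0.639726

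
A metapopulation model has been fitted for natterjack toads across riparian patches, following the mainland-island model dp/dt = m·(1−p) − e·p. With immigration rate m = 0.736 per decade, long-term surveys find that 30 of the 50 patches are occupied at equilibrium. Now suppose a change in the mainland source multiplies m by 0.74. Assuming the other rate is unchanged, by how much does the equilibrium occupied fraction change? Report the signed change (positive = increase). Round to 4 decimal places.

Observed p* = 30/50 = 0.60000.
Balance m(1−p*) = e·p* gives e = m(1−p*)/p* = 0.736×0.40000/0.60000 = 0.49067.
New p* = m/(m+e) = 0.54464/(0.54464+0.49067) = 0.52606.
Δp* = 0.52606 − 0.60000 = -0.07394.

-0.0739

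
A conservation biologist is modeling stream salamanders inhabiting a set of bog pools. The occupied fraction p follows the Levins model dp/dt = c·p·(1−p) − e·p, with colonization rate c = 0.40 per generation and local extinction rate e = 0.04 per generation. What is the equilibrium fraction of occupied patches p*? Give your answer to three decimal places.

0.900

At equilibrium, colonization balances extinction: c·p*·(1−p*) = e·p*.
So p* = 1 − e/c = 1 − 0.04/0.40 = 1 − 0.1000 = 0.9000.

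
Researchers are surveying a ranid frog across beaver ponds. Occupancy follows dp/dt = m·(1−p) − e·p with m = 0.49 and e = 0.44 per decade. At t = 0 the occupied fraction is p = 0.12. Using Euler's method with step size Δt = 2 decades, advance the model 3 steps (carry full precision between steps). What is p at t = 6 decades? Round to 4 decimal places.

Update rule: p ← p + [m·(1−p) − e·p]·Δt with Δt = 2.
step 1: Δp = +0.75680, p = 0.87680
step 2: Δp = -0.65085, p = 0.22595
step 3: Δp = +0.55973, p = 0.78568

0.7857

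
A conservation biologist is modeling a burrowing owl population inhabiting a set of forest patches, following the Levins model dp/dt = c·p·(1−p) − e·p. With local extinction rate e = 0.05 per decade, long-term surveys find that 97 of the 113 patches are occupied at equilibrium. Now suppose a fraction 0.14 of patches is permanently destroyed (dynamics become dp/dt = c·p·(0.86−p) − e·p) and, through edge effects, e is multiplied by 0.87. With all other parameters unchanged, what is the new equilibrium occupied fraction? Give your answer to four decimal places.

Observed p* = 97/113 = 0.85841.
Balance c(1−p*) = e gives c = e/(1 − 0.85841) = 0.05/0.14159 = 0.35313.
New p* = 0.86 − e/c = 0.86 − 0.04350/0.35313 = 0.73682.

0.7368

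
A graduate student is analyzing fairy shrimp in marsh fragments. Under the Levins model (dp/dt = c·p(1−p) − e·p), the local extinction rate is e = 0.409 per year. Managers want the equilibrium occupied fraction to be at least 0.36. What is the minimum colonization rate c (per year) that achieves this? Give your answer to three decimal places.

p* = 1 − e/c ≥ 0.36 requires e/c ≤ 0.6400, i.e. c ≥ e/0.6400.
c_min = 0.409/0.6400 = 0.6391.

0.639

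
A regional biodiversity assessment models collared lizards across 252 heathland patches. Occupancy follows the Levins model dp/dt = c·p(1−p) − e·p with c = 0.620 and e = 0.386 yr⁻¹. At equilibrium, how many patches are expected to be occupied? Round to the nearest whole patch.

p* = 1 − e/c = 1 − 0.386/0.620 = 0.3774.
Expected occupied patches = N × p* = 252 × 0.3774 = 95.11 ≈ 95.

95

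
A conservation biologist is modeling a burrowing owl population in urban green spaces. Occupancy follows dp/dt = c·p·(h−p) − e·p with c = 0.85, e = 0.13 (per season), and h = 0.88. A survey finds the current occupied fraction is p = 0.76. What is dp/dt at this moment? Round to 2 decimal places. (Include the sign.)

-0.02

Colonization term: c·p·(h−p) = 0.85×0.76×0.1200 = 0.07752.
Extinction term: e·p = 0.09880.
dp/dt = 0.07752 − 0.09880 = -0.02128.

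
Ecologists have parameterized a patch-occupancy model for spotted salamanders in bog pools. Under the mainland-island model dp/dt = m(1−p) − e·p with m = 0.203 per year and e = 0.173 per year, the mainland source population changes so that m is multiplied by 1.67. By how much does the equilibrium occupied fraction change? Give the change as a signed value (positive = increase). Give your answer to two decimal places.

Before: p* = 0.203/(0.203+0.173) = 0.5399.
After: m = 0.33901, e = 0.173; p* = 0.33901/0.5120 = 0.6621.
Δp* = 0.6621 − 0.5399 = +0.1222.

0.12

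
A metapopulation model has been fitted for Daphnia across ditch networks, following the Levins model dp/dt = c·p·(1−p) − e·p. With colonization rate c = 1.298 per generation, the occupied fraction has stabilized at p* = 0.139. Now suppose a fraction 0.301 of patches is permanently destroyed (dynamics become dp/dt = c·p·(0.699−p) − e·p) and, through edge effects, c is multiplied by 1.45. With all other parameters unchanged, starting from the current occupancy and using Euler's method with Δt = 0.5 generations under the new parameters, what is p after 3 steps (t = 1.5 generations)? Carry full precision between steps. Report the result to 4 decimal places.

0.1277

Balance c(1−p*) = e gives e = 1.298×(1 − 0.13900) = 1.11758.
Starting from p₀ = 0.13900; update p ← p + (dp/dt)·Δt with the new parameters.
step 1: Δp = -0.00442, p = 0.13458
step 2: Δp = -0.00372, p = 0.13086
step 3: Δp = -0.00316, p = 0.12770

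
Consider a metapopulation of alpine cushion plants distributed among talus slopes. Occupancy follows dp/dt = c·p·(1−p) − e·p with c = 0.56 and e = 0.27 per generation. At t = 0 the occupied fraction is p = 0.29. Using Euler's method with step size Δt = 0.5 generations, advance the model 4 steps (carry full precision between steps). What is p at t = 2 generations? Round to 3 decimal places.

0.361

Update rule: p ← p + [c·p·(1−p) − e·p]·Δt with Δt = 0.5.
  1  |  dp/dt·Δt = +0.018502  |  p_1 = 0.308502
  2  |  dp/dt·Δt = +0.018084  |  p_2 = 0.326586
  3  |  dp/dt·Δt = +0.017491  |  p_3 = 0.344077
  4  |  dp/dt·Δt = +0.016742  |  p_4 = 0.360819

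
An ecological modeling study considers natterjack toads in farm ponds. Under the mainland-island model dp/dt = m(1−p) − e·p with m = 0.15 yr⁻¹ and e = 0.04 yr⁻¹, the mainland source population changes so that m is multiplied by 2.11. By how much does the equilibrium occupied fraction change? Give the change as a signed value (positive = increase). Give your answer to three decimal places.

0.098

Before: p* = 0.15/(0.15+0.04) = 0.7895.
After: m = 0.3165, e = 0.04; p* = 0.3165/0.3565 = 0.8878.
Δp* = 0.8878 − 0.7895 = +0.0983.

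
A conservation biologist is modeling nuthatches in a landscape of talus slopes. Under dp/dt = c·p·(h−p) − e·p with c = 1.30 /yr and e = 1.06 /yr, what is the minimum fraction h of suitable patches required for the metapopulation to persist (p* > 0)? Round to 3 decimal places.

p* = h − e/c is positive only when h > e/c.
h_min = e/c = 1.06/1.30 = 0.8154.

0.815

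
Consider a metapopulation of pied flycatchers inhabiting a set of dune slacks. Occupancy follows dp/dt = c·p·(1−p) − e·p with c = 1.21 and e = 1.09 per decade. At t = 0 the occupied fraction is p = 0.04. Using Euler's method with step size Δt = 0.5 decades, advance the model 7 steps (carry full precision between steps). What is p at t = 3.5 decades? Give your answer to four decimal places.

Update rule: p ← p + [c·p·(1−p) − e·p]·Δt with Δt = 0.5.
t = 0.5: p = 0.04000 + (+0.00143) = 0.04143
t = 1: p = 0.04143 + (+0.00145) = 0.04288
t = 1.5: p = 0.04288 + (+0.00146) = 0.04434
t = 2: p = 0.04434 + (+0.00147) = 0.04581
t = 2.5: p = 0.04581 + (+0.00148) = 0.04729
t = 3: p = 0.04729 + (+0.00148) = 0.04877
t = 3.5: p = 0.04877 + (+0.00149) = 0.05026

0.0503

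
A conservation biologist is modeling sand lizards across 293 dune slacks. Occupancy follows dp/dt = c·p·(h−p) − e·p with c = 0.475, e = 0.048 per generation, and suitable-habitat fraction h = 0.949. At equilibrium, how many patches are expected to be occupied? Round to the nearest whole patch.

248

p* = h − e/c = 0.949 − 0.1011 = 0.8479.
Expected occupied patches = N × p* = 293 × 0.8479 = 248.45 ≈ 248.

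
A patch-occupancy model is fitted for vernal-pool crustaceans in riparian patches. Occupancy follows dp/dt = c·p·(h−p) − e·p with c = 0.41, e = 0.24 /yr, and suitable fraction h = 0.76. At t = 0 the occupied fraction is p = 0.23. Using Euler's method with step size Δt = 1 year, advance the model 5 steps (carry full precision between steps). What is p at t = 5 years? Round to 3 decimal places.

0.209

Update rule: p ← p + [c·p·(h−p) − e·p]·Δt with Δt = 1.
  1  |  dp/dt·Δt = -0.005221  |  p_1 = 0.224779
  2  |  dp/dt·Δt = -0.004621  |  p_2 = 0.220158
  3  |  dp/dt·Δt = -0.004109  |  p_3 = 0.216049
  4  |  dp/dt·Δt = -0.003668  |  p_4 = 0.212380
  5  |  dp/dt·Δt = -0.003287  |  p_5 = 0.209093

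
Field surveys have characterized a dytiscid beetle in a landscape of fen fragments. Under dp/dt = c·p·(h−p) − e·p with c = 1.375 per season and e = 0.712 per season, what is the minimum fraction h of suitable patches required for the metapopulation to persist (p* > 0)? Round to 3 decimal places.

0.518

p* = h − e/c is positive only when h > e/c.
h_min = e/c = 0.712/1.375 = 0.5178.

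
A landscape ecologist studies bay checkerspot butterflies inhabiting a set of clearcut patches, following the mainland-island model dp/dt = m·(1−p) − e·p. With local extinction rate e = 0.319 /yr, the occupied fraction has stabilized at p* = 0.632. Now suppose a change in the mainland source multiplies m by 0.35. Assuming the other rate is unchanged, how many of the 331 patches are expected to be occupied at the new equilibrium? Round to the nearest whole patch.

Balance m(1−p*) = e·p* gives m = e·p*/(1−p*) = 0.319×0.63200/0.36800 = 0.54785.
New p* = m/(m+e) = 0.19175/(0.19175+0.31900) = 0.37543.
Expected occupied = 331 × 0.37543 = 124.27 ≈ 124.

124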